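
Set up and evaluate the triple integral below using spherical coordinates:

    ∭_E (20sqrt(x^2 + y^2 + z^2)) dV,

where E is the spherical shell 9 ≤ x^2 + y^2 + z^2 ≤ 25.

In spherical coordinates, x = ρ sin(φ) cos(θ), y = ρ sin(φ) sin(θ), z = ρ cos(φ), and dV = ρ^2 sin(φ) dρ dφ dθ.

The integrand becomes 20ρ, so

    ∭_E (20sqrt(x^2 + y^2 + z^2)) dV = ∫_{0}^{2π} ∫_{0}^{π} ∫_{3}^{5} (20ρ) · ρ^2 sin(φ) dρ dφ dθ.

Inner (ρ): 2720sin(φ).
Middle (φ): 5440.
Outer (θ): 10880π.

Therefore the triple integral equals 10880π.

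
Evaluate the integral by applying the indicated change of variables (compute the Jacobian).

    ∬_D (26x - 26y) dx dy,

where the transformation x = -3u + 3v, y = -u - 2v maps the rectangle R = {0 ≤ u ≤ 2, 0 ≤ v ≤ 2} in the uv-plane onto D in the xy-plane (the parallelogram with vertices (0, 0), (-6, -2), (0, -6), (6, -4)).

Compute the Jacobian determinant of (x, y) with respect to (u, v):

    ∂(x,y)/∂(u,v) = | -3  3 | = (-3)(-2) - (3)(-1) = 9.
                   | -1  -2 |

Its absolute value is |J| = 9 (the area scaling factor).

Substituting x = -3u + 3v, y = -u - 2v into the integrand,

    26x - 26y → -52u + 130v,

so the integral becomes

    ∬_R (-52u + 130v) · |J| du dv = ∫_0^2 ∫_0^2 (-468u + 1170v) dv du.

Inner (v): 2340 - 936u.
Outer (u): 2808.

Therefore ∬_D (26x - 26y) dx dy = 2808.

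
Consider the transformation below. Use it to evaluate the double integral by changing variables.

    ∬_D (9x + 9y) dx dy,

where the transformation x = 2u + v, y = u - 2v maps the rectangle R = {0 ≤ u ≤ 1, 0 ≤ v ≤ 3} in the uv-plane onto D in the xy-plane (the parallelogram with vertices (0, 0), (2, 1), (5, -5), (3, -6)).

Compute the Jacobian determinant of (x, y) with respect to (u, v):

    ∂(x,y)/∂(u,v) = | 2  1 | = (2)(-2) - (1)(1) = -5.
                   | 1  -2 |

Its absolute value is |J| = 5 (the area scaling factor).

Substituting x = 2u + v, y = u - 2v into the integrand,

    9x + 9y → 27u - 9v,

so the integral becomes

    ∬_R (27u - 9v) · |J| du dv = ∫_0^1 ∫_0^3 (135u - 45v) dv du.

Inner (v): 405u - 405/2.
Outer (u): 0.

Therefore ∬_D (9x + 9y) dx dy = 0.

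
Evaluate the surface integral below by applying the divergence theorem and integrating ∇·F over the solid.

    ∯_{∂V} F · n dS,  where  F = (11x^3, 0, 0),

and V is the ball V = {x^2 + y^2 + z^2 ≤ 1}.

By the divergence theorem,

    ∯_{∂V} F · n dS = ∭_V (∇ · F) dV.

Compute the divergence:
    ∇ · F = ∂F_x/∂x + ∂F_y/∂y + ∂F_z/∂z = 33x^2 + 0 + 0 = 33x^2.

In spherical coordinates, x = ρ sin(φ) cos(θ), y = ρ sin(φ) sin(θ), z = ρ cos(φ), dV = ρ^2 sin(φ) dρ dφ dθ, with 0 ≤ ρ ≤ 1, 0 ≤ φ ≤ π, 0 ≤ θ ≤ 2π.

The integrand, after substitution and multiplying by the volume element, becomes (33ρ^2sin(φ)^2cos(θ)^2) · ρ^2 sin(φ), so

    ∭_V (∇·F) dV = ∫_0^{2π} ∫_0^{π} ∫_0^{1} (33ρ^2sin(φ)^2cos(θ)^2) · ρ^2 sin(φ) dρ dφ dθ.

Inner (ρ from 0 to 1): 33sin(φ)^3cos(θ)^2/5.
Middle (φ from 0 to π): 44cos(θ)^2/5.
Outer (θ from 0 to 2π): 44π/5.

Therefore ∯_{∂V} F · n dS = 44π/5.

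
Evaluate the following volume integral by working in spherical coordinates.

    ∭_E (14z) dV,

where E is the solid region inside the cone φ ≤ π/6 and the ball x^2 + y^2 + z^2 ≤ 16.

In spherical coordinates, x = ρ sin(φ) cos(θ), y = ρ sin(φ) sin(θ), z = ρ cos(φ), and dV = ρ^2 sin(φ) dρ dφ dθ.

The integrand becomes 14ρ cos(φ), so

    ∭_E (14z) dV = ∫_{0}^{2π} ∫_{0}^{π/6} ∫_{0}^{4} (14ρ cos(φ)) · ρ^2 sin(φ) dρ dφ dθ.

Inner (ρ): 448sin(2φ).
Middle (φ): 112.
Outer (θ): 224π.

Therefore the triple integral equals 224π.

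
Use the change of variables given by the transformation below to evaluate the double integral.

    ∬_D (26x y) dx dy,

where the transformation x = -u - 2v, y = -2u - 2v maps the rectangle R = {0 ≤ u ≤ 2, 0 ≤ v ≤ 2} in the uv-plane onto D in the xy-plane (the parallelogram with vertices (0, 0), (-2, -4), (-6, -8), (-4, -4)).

Compute the Jacobian determinant of (x, y) with respect to (u, v):

    ∂(x,y)/∂(u,v) = | -1  -2 | = (-1)(-2) - (-2)(-2) = -2.
                   | -2  -2 |

Its absolute value is |J| = 2 (the area scaling factor).

Substituting x = -u - 2v, y = -2u - 2v into the integrand,

    26x y → 52u^2 + 156u v + 104v^2,

so the integral becomes

    ∬_R (52u^2 + 156u v + 104v^2) · |J| du dv = ∫_0^2 ∫_0^2 (104u^2 + 312u v + 208v^2) dv du.

Inner (v): 208u^2 + 624u + 1664/3.
Outer (u): 2912.

Therefore ∬_D (26x y) dx dy = 2912.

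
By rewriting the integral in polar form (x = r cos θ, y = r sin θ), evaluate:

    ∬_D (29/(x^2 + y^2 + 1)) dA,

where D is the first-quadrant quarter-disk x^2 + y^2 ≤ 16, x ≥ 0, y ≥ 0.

The region D is 0 ≤ r ≤ 4, 0 ≤ θ ≤ π/2 in polar coordinates, where x = r cos(θ), y = r sin(θ), and dA = r dr dθ.

Under the substitution, the integrand becomes 29/(r^2 + 1), so

    ∬_D (29/(x^2 + y^2 + 1)) dA = ∫_{0}^{π/2} ∫_{0}^{4} (29/(r^2 + 1)) · r dr dθ.

Inner integral (in r): ∫_{0}^{4} (29/(r^2 + 1)) · r dr = 29log(17)/2.

Outer integral (in θ): ∫_{0}^{π/2} (29log(17)/2) dθ = 29π log(17)/4.

Therefore ∬_D (29/(x^2 + y^2 + 1)) dA = 29π log(17)/4.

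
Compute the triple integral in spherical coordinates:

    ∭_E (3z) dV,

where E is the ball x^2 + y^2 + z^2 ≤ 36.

In spherical coordinates, x = ρ sin(φ) cos(θ), y = ρ sin(φ) sin(θ), z = ρ cos(φ), and dV = ρ^2 sin(φ) dρ dφ dθ.

The integrand becomes 3ρ cos(φ), so

    ∭_E (3z) dV = ∫_{0}^{2π} ∫_{0}^{π} ∫_{0}^{6} (3ρ cos(φ)) · ρ^2 sin(φ) dρ dφ dθ.

Inner (ρ): 486sin(2φ).
Middle (φ): 0.
Outer (θ): 0.

Therefore the triple integral equals 0.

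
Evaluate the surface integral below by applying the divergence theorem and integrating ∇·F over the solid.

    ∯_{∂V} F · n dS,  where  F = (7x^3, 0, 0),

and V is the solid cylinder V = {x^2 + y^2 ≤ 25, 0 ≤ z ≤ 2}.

By the divergence theorem,

    ∯_{∂V} F · n dS = ∭_V (∇ · F) dV.

Compute the divergence:
    ∇ · F = ∂F_x/∂x + ∂F_y/∂y + ∂F_z/∂z = 21x^2 + 0 + 0 = 21x^2.

In cylindrical coordinates, x = r cos(θ), y = r sin(θ), z = z, dV = r dr dθ dz, with 0 ≤ r ≤ 5, 0 ≤ θ ≤ 2π, 0 ≤ z ≤ 2.

The integrand, after substitution and multiplying by the volume element, becomes (21r^2cos(θ)^2) · r, so

    ∭_V (∇·F) dV = ∫_0^{2π} ∫_0^{5} ∫_0^{2} (21r^2cos(θ)^2) · r dz dr dθ.

Inner (z from 0 to 2): 42r^3cos(θ)^2.
Middle (r from 0 to 5): 13125cos(θ)^2/2.
Outer (θ from 0 to 2π): 13125π/2.

Therefore ∯_{∂V} F · n dS = 13125π/2.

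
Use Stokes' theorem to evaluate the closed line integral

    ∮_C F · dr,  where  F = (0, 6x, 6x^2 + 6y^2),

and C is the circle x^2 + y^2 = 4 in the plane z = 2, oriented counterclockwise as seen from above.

Let S be the flat disk x^2 + y^2 ≤ 4 in the plane z = 2, with upward unit normal n̂ = ẑ. By Stokes' theorem,

    ∮_C F · dr = ∬_S (∇ × F) · n̂ dS = ∬_D (curl F)_z dA,

where D is the disk x^2 + y^2 ≤ 4.

Compute the curl of F = (0, 6x, 6x^2 + 6y^2):
    (∇ × F)_x = ∂F_z/∂y - ∂F_y/∂z = 12y,
    (∇ × F)_y = ∂F_x/∂z - ∂F_z/∂x = -12x,
    (∇ × F)_z = ∂F_y/∂x - ∂F_x/∂y = 6.

On z = 2, (curl F)_z = 6.

Convert to polar (x = r cos θ, y = r sin θ, dA = r dr dθ); the integrand becomes 6, so

    ∬_D (curl F)_z dA = ∫_0^{2π} ∫_0^{2} (6) · r dr dθ.

Inner (r from 0 to 2): 12.
Outer (θ from 0 to 2π): 24π.

Therefore ∮_C F · dr = 24π.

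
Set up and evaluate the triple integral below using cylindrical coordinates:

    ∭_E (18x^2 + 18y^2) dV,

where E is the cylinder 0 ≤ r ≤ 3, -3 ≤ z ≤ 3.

In cylindrical coordinates, x = r cos(θ), y = r sin(θ), z = z, and dV = r dr dθ dz.

The integrand becomes 18r^2, so

    ∭_E (18x^2 + 18y^2) dV = ∫_{0}^{2π} ∫_{0}^{3} ∫_{-3}^{3} (18r^2) · r dz dr dθ.

Inner (z): 108r^3.
Middle (r from 0 to 3): 2187.
Outer (θ): 4374π.

Therefore the triple integral equals 4374π.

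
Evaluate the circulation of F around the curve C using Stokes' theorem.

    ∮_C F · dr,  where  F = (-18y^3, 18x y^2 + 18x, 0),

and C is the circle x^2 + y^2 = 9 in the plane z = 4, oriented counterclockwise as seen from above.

Let S be the flat disk x^2 + y^2 ≤ 9 in the plane z = 4, with upward unit normal n̂ = ẑ. By Stokes' theorem,

    ∮_C F · dr = ∬_S (∇ × F) · n̂ dS = ∬_D (curl F)_z dA,

where D is the disk x^2 + y^2 ≤ 9.

Compute the curl of F = (-18y^3, 18x y^2 + 18x, 0):
    (∇ × F)_x = ∂F_z/∂y - ∂F_y/∂z = 0,
    (∇ × F)_y = ∂F_x/∂z - ∂F_z/∂x = 0,
    (∇ × F)_z = ∂F_y/∂x - ∂F_x/∂y = 72y^2 + 18.

On z = 4, (curl F)_z = 72y^2 + 18.

Convert to polar (x = r cos θ, y = r sin θ, dA = r dr dθ); the integrand becomes 72r^2sin(θ)^2 + 18, so

    ∬_D (curl F)_z dA = ∫_0^{2π} ∫_0^{3} (72r^2sin(θ)^2 + 18) · r dr dθ.

Inner (r from 0 to 3): 1458sin(θ)^2 + 81.
Outer (θ from 0 to 2π): 1620π.

Therefore ∮_C F · dr = 1620π.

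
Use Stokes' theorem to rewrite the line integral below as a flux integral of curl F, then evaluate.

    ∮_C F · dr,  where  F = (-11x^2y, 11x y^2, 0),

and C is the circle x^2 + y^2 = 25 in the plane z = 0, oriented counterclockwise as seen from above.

Let S be the flat disk x^2 + y^2 ≤ 25 in the plane z = 0, with upward unit normal n̂ = ẑ. By Stokes' theorem,

    ∮_C F · dr = ∬_S (∇ × F) · n̂ dS = ∬_D (curl F)_z dA,

where D is the disk x^2 + y^2 ≤ 25.

Compute the curl of F = (-11x^2y, 11x y^2, 0):
    (∇ × F)_x = ∂F_z/∂y - ∂F_y/∂z = 0,
    (∇ × F)_y = ∂F_x/∂z - ∂F_z/∂x = 0,
    (∇ × F)_z = ∂F_y/∂x - ∂F_x/∂y = 11x^2 + 11y^2.

On z = 0, (curl F)_z = 11x^2 + 11y^2.

Convert to polar (x = r cos θ, y = r sin θ, dA = r dr dθ); the integrand becomes 11r^2, so

    ∬_D (curl F)_z dA = ∫_0^{2π} ∫_0^{5} (11r^2) · r dr dθ.

Inner (r from 0 to 5): 6875/4.
Outer (θ from 0 to 2π): 6875π/2.

Therefore ∮_C F · dr = 6875π/2.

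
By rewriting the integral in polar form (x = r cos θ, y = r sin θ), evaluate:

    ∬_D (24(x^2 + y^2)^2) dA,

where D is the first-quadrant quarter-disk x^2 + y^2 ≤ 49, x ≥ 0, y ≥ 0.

The region D is 0 ≤ r ≤ 7, 0 ≤ θ ≤ π/2 in polar coordinates, where x = r cos(θ), y = r sin(θ), and dA = r dr dθ.

Under the substitution, the integrand becomes 24r^4, so

    ∬_D (24(x^2 + y^2)^2) dA = ∫_{0}^{π/2} ∫_{0}^{7} (24r^4) · r dr dθ.

Inner integral (in r): ∫_{0}^{7} (24r^4) · r dr = 470596.

Outer integral (in θ): ∫_{0}^{π/2} (470596) dθ = 235298π.

Therefore ∬_D (24(x^2 + y^2)^2) dA = 235298π.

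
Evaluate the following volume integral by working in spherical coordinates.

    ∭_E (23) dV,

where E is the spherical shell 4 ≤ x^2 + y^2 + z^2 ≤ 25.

In spherical coordinates, x = ρ sin(φ) cos(θ), y = ρ sin(φ) sin(θ), z = ρ cos(φ), and dV = ρ^2 sin(φ) dρ dφ dθ.

The integrand becomes 23, so

    ∭_E (23) dV = ∫_{0}^{2π} ∫_{0}^{π} ∫_{2}^{5} (23) · ρ^2 sin(φ) dρ dφ dθ.

Inner (ρ): 897sin(φ).
Middle (φ): 1794.
Outer (θ): 3588π.

Therefore the triple integral equals 3588π.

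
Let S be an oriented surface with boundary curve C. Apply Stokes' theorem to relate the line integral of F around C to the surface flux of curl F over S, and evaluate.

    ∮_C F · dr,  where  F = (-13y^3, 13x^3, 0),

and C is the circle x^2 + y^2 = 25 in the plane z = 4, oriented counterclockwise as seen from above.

Let S be the flat disk x^2 + y^2 ≤ 25 in the plane z = 4, with upward unit normal n̂ = ẑ. By Stokes' theorem,

    ∮_C F · dr = ∬_S (∇ × F) · n̂ dS = ∬_D (curl F)_z dA,

where D is the disk x^2 + y^2 ≤ 25.

Compute the curl of F = (-13y^3, 13x^3, 0):
    (∇ × F)_x = ∂F_z/∂y - ∂F_y/∂z = 0,
    (∇ × F)_y = ∂F_x/∂z - ∂F_z/∂x = 0,
    (∇ × F)_z = ∂F_y/∂x - ∂F_x/∂y = 39x^2 + 39y^2.

On z = 4, (curl F)_z = 39x^2 + 39y^2.

Convert to polar (x = r cos θ, y = r sin θ, dA = r dr dθ); the integrand becomes 39r^2, so

    ∬_D (curl F)_z dA = ∫_0^{2π} ∫_0^{5} (39r^2) · r dr dθ.

Inner (r from 0 to 5): 24375/4.
Outer (θ from 0 to 2π): 24375π/2.

Therefore ∮_C F · dr = 24375π/2.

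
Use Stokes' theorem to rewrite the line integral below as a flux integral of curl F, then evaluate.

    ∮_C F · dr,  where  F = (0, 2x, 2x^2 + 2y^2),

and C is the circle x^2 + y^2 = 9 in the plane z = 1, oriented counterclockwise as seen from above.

Let S be the flat disk x^2 + y^2 ≤ 9 in the plane z = 1, with upward unit normal n̂ = ẑ. By Stokes' theorem,

    ∮_C F · dr = ∬_S (∇ × F) · n̂ dS = ∬_D (curl F)_z dA,

where D is the disk x^2 + y^2 ≤ 9.

Compute the curl of F = (0, 2x, 2x^2 + 2y^2):
    (∇ × F)_x = ∂F_z/∂y - ∂F_y/∂z = 4y,
    (∇ × F)_y = ∂F_x/∂z - ∂F_z/∂x = -4x,
    (∇ × F)_z = ∂F_y/∂x - ∂F_x/∂y = 2.

On z = 1, (curl F)_z = 2.

Convert to polar (x = r cos θ, y = r sin θ, dA = r dr dθ); the integrand becomes 2, so

    ∬_D (curl F)_z dA = ∫_0^{2π} ∫_0^{3} (2) · r dr dθ.

Inner (r from 0 to 3): 9.
Outer (θ from 0 to 2π): 18π.

Therefore ∮_C F · dr = 18π.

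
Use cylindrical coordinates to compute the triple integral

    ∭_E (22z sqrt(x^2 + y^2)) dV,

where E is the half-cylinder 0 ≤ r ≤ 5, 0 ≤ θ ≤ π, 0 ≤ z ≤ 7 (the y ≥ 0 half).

In cylindrical coordinates, x = r cos(θ), y = r sin(θ), z = z, and dV = r dr dθ dz.

The integrand becomes 22r z, so

    ∭_E (22z sqrt(x^2 + y^2)) dV = ∫_{0}^{π} ∫_{0}^{5} ∫_{0}^{7} (22r z) · r dz dr dθ.

Inner (z): 539r^2.
Middle (r from 0 to 5): 67375/3.
Outer (θ): 67375π/3.

Therefore the triple integral equals 67375π/3.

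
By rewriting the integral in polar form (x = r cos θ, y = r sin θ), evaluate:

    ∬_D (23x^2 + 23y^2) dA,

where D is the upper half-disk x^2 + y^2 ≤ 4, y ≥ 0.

The region D is 0 ≤ r ≤ 2, 0 ≤ θ ≤ π in polar coordinates, where x = r cos(θ), y = r sin(θ), and dA = r dr dθ.

Under the substitution, the integrand becomes 23r^2, so

    ∬_D (23x^2 + 23y^2) dA = ∫_{0}^{π} ∫_{0}^{2} (23r^2) · r dr dθ.

Inner integral (in r): ∫_{0}^{2} (23r^2) · r dr = 92.

Outer integral (in θ): ∫_{0}^{π} (92) dθ = 92π.

Therefore ∬_D (23x^2 + 23y^2) dA = 92π.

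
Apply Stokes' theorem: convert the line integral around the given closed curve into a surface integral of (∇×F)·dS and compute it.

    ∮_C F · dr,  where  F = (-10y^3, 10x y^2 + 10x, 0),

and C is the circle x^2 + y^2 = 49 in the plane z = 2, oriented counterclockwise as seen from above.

Let S be the flat disk x^2 + y^2 ≤ 49 in the plane z = 2, with upward unit normal n̂ = ẑ. By Stokes' theorem,

    ∮_C F · dr = ∬_S (∇ × F) · n̂ dS = ∬_D (curl F)_z dA,

where D is the disk x^2 + y^2 ≤ 49.

Compute the curl of F = (-10y^3, 10x y^2 + 10x, 0):
    (∇ × F)_x = ∂F_z/∂y - ∂F_y/∂z = 0,
    (∇ × F)_y = ∂F_x/∂z - ∂F_z/∂x = 0,
    (∇ × F)_z = ∂F_y/∂x - ∂F_x/∂y = 40y^2 + 10.

On z = 2, (curl F)_z = 40y^2 + 10.

Convert to polar (x = r cos θ, y = r sin θ, dA = r dr dθ); the integrand becomes 40r^2sin(θ)^2 + 10, so

    ∬_D (curl F)_z dA = ∫_0^{2π} ∫_0^{7} (40r^2sin(θ)^2 + 10) · r dr dθ.

Inner (r from 0 to 7): 24010sin(θ)^2 + 245.
Outer (θ from 0 to 2π): 24500π.

Therefore ∮_C F · dr = 24500π.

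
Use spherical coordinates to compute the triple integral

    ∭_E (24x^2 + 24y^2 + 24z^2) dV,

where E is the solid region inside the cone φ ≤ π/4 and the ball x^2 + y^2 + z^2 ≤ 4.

In spherical coordinates, x = ρ sin(φ) cos(θ), y = ρ sin(φ) sin(θ), z = ρ cos(φ), and dV = ρ^2 sin(φ) dρ dφ dθ.

The integrand becomes 24ρ^2, so

    ∭_E (24x^2 + 24y^2 + 24z^2) dV = ∫_{0}^{2π} ∫_{0}^{π/4} ∫_{0}^{2} (24ρ^2) · ρ^2 sin(φ) dρ dφ dθ.

Inner (ρ): 768sin(φ)/5.
Middle (φ): 768/5 - 384sqrt(2)/5.
Outer (θ): 768π (2 - sqrt(2))/5.

Therefore the triple integral equals 768π (2 - sqrt(2))/5.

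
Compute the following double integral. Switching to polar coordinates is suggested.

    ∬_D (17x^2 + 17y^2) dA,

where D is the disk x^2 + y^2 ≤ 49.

The region D is 0 ≤ r ≤ 7, 0 ≤ θ ≤ 2π in polar coordinates, where x = r cos(θ), y = r sin(θ), and dA = r dr dθ.

Under the substitution, the integrand becomes 17r^2, so

    ∬_D (17x^2 + 17y^2) dA = ∫_{0}^{2π} ∫_{0}^{7} (17r^2) · r dr dθ.

Inner integral (in r): ∫_{0}^{7} (17r^2) · r dr = 40817/4.

Outer integral (in θ): ∫_{0}^{2π} (40817/4) dθ = 40817π/2.

Therefore ∬_D (17x^2 + 17y^2) dA = 40817π/2.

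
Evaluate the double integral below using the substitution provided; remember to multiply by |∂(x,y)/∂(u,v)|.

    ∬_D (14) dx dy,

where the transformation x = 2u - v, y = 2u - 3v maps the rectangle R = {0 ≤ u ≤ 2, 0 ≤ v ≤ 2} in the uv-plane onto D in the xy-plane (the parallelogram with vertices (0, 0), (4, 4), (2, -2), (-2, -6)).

Compute the Jacobian determinant of (x, y) with respect to (u, v):

    ∂(x,y)/∂(u,v) = | 2  -1 | = (2)(-3) - (-1)(2) = -4.
                   | 2  -3 |

Its absolute value is |J| = 4 (the area scaling factor).

Substituting x = 2u - v, y = 2u - 3v into the integrand,

    14 → 14,

so the integral becomes

    ∬_R (14) · |J| du dv = ∫_0^2 ∫_0^2 (56) dv du.

Inner (v): 112.
Outer (u): 224.

Therefore ∬_D (14) dx dy = 224.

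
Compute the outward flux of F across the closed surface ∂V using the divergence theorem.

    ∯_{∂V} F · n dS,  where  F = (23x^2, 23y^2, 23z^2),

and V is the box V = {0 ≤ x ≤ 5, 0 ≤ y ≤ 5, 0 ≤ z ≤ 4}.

By the divergence theorem,

    ∯_{∂V} F · n dS = ∭_V (∇ · F) dV.

Compute the divergence:
    ∇ · F = ∂F_x/∂x + ∂F_y/∂y + ∂F_z/∂z = 46x + 46y + 46z.

V is a rectangular box, so dV = dx dy dz with 0 ≤ x ≤ 5, 0 ≤ y ≤ 5, 0 ≤ z ≤ 4.

Integrate (46x + 46y + 46z) over V as an iterated integral:

    ∭_V (∇·F) dV = ∫_0^{5} ∫_0^{5} ∫_0^{4} (46x + 46y + 46z) dz dy dx.

Inner (z from 0 to 4): 184x + 184y + 368.
Middle (y from 0 to 5): 920x + 4140.
Outer (x from 0 to 5): 32200.

Therefore ∯_{∂V} F · n dS = 32200.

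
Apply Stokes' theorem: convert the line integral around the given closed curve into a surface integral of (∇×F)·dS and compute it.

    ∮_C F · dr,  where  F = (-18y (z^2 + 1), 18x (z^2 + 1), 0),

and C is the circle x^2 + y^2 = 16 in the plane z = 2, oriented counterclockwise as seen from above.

Let S be the flat disk x^2 + y^2 ≤ 16 in the plane z = 2, with upward unit normal n̂ = ẑ. By Stokes' theorem,

    ∮_C F · dr = ∬_S (∇ × F) · n̂ dS = ∬_D (curl F)_z dA,

where D is the disk x^2 + y^2 ≤ 16.

Compute the curl of F = (-18y (z^2 + 1), 18x (z^2 + 1), 0):
    (∇ × F)_x = ∂F_z/∂y - ∂F_y/∂z = -36x z,
    (∇ × F)_y = ∂F_x/∂z - ∂F_z/∂x = -36y z,
    (∇ × F)_z = ∂F_y/∂x - ∂F_x/∂y = 36z^2 + 36.

On z = 2, (curl F)_z = 180.

Convert to polar (x = r cos θ, y = r sin θ, dA = r dr dθ); the integrand becomes 180, so

    ∬_D (curl F)_z dA = ∫_0^{2π} ∫_0^{4} (180) · r dr dθ.

Inner (r from 0 to 4): 1440.
Outer (θ from 0 to 2π): 2880π.

Therefore ∮_C F · dr = 2880π.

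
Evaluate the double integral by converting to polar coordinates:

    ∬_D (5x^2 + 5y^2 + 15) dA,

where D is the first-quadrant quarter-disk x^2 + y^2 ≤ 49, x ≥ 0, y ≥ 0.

The region D is 0 ≤ r ≤ 7, 0 ≤ θ ≤ π/2 in polar coordinates, where x = r cos(θ), y = r sin(θ), and dA = r dr dθ.

Under the substitution, the integrand becomes 5r^2 + 15, so

    ∬_D (5x^2 + 5y^2 + 15) dA = ∫_{0}^{π/2} ∫_{0}^{7} (5r^2 + 15) · r dr dθ.

Inner integral (in r): ∫_{0}^{7} (5r^2 + 15) · r dr = 13475/4.

Outer integral (in θ): ∫_{0}^{π/2} (13475/4) dθ = 13475π/8.

Therefore ∬_D (5x^2 + 5y^2 + 15) dA = 13475π/8.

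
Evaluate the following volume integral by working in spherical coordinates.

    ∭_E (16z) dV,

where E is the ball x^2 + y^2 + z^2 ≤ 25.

In spherical coordinates, x = ρ sin(φ) cos(θ), y = ρ sin(φ) sin(θ), z = ρ cos(φ), and dV = ρ^2 sin(φ) dρ dφ dθ.

The integrand becomes 16ρ cos(φ), so

    ∭_E (16z) dV = ∫_{0}^{2π} ∫_{0}^{π} ∫_{0}^{5} (16ρ cos(φ)) · ρ^2 sin(φ) dρ dφ dθ.

Inner (ρ): 1250sin(2φ).
Middle (φ): 0.
Outer (θ): 0.

Therefore the triple integral equals 0.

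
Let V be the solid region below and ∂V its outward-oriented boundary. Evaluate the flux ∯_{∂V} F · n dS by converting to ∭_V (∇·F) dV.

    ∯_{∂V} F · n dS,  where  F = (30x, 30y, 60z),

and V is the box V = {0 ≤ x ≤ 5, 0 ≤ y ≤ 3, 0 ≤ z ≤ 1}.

By the divergence theorem,

    ∯_{∂V} F · n dS = ∭_V (∇ · F) dV.

Compute the divergence:
    ∇ · F = ∂F_x/∂x + ∂F_y/∂y + ∂F_z/∂z = 30 + 30 + 60 = 120.

V is a rectangular box, so dV = dx dy dz with 0 ≤ x ≤ 5, 0 ≤ y ≤ 3, 0 ≤ z ≤ 1.

Integrate (120) over V as an iterated integral:

    ∭_V (∇·F) dV = ∫_0^{5} ∫_0^{3} ∫_0^{1} (120) dz dy dx.

Inner (z from 0 to 1): 120.
Middle (y from 0 to 3): 360.
Outer (x from 0 to 5): 1800.

Therefore ∯_{∂V} F · n dS = 1800.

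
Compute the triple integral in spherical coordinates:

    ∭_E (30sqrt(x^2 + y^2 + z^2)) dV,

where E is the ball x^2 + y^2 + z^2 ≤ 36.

In spherical coordinates, x = ρ sin(φ) cos(θ), y = ρ sin(φ) sin(θ), z = ρ cos(φ), and dV = ρ^2 sin(φ) dρ dφ dθ.

The integrand becomes 30ρ, so

    ∭_E (30sqrt(x^2 + y^2 + z^2)) dV = ∫_{0}^{2π} ∫_{0}^{π} ∫_{0}^{6} (30ρ) · ρ^2 sin(φ) dρ dφ dθ.

Inner (ρ): 9720sin(φ).
Middle (φ): 19440.
Outer (θ): 38880π.

Therefore the triple integral equals 38880π.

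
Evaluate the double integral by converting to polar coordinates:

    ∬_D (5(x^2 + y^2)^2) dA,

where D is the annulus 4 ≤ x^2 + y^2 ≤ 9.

The region D is 2 ≤ r ≤ 3, 0 ≤ θ ≤ 2π in polar coordinates, where x = r cos(θ), y = r sin(θ), and dA = r dr dθ.

Under the substitution, the integrand becomes 5r^4, so

    ∬_D (5(x^2 + y^2)^2) dA = ∫_{0}^{2π} ∫_{2}^{3} (5r^4) · r dr dθ.

Inner integral (in r): ∫_{2}^{3} (5r^4) · r dr = 3325/6.

Outer integral (in θ): ∫_{0}^{2π} (3325/6) dθ = 3325π/3.

Therefore ∬_D (5(x^2 + y^2)^2) dA = 3325π/3.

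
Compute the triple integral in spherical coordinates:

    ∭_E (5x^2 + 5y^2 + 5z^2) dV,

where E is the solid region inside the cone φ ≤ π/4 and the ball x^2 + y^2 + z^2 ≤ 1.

In spherical coordinates, x = ρ sin(φ) cos(θ), y = ρ sin(φ) sin(θ), z = ρ cos(φ), and dV = ρ^2 sin(φ) dρ dφ dθ.

The integrand becomes 5ρ^2, so

    ∭_E (5x^2 + 5y^2 + 5z^2) dV = ∫_{0}^{2π} ∫_{0}^{π/4} ∫_{0}^{1} (5ρ^2) · ρ^2 sin(φ) dρ dφ dθ.

Inner (ρ): sin(φ).
Middle (φ): 1 - sqrt(2)/2.
Outer (θ): π (2 - sqrt(2)).

Therefore the triple integral equals π (2 - sqrt(2)).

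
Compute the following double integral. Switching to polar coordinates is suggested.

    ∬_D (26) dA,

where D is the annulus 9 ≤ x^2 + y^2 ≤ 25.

The region D is 3 ≤ r ≤ 5, 0 ≤ θ ≤ 2π in polar coordinates, where x = r cos(θ), y = r sin(θ), and dA = r dr dθ.

Under the substitution, the integrand becomes 26, so

    ∬_D (26) dA = ∫_{0}^{2π} ∫_{3}^{5} (26) · r dr dθ.

Inner integral (in r): ∫_{3}^{5} (26) · r dr = 208.

Outer integral (in θ): ∫_{0}^{2π} (208) dθ = 416π.

Therefore ∬_D (26) dA = 416π.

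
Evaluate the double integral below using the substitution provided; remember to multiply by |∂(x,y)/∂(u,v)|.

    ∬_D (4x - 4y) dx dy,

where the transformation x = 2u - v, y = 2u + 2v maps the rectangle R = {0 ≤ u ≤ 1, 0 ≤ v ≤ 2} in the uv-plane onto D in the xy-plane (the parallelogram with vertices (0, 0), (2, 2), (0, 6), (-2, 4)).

Compute the Jacobian determinant of (x, y) with respect to (u, v):

    ∂(x,y)/∂(u,v) = | 2  -1 | = (2)(2) - (-1)(2) = 6.
                   | 2  2 |

Its absolute value is |J| = 6 (the area scaling factor).

Substituting x = 2u - v, y = 2u + 2v into the integrand,

    4x - 4y → -12v,

so the integral becomes

    ∬_R (-12v) · |J| du dv = ∫_0^1 ∫_0^2 (-72v) dv du.

Inner (v): -144.
Outer (u): -144.

Therefore ∬_D (4x - 4y) dx dy = -144.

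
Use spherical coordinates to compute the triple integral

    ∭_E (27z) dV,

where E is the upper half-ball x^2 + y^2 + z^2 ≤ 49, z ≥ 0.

In spherical coordinates, x = ρ sin(φ) cos(θ), y = ρ sin(φ) sin(θ), z = ρ cos(φ), and dV = ρ^2 sin(φ) dρ dφ dθ.

The integrand becomes 27ρ cos(φ), so

    ∭_E (27z) dV = ∫_{0}^{2π} ∫_{0}^{π/2} ∫_{0}^{7} (27ρ cos(φ)) · ρ^2 sin(φ) dρ dφ dθ.

Inner (ρ): 64827sin(2φ)/8.
Middle (φ): 64827/8.
Outer (θ): 64827π/4.

Therefore the triple integral equals 64827π/4.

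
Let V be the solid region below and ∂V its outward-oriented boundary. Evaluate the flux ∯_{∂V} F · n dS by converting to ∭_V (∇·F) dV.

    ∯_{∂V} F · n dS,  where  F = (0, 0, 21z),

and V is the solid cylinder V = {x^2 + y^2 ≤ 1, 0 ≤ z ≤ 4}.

By the divergence theorem,

    ∯_{∂V} F · n dS = ∭_V (∇ · F) dV.

Compute the divergence:
    ∇ · F = ∂F_x/∂x + ∂F_y/∂y + ∂F_z/∂z = 0 + 0 + 21 = 21.

In cylindrical coordinates, x = r cos(θ), y = r sin(θ), z = z, dV = r dr dθ dz, with 0 ≤ r ≤ 1, 0 ≤ θ ≤ 2π, 0 ≤ z ≤ 4.

The integrand, after substitution and multiplying by the volume element, becomes (21) · r, so

    ∭_V (∇·F) dV = ∫_0^{2π} ∫_0^{1} ∫_0^{4} (21) · r dz dr dθ.

Inner (z from 0 to 4): 84r.
Middle (r from 0 to 1): 42.
Outer (θ from 0 to 2π): 84π.

Therefore ∯_{∂V} F · n dS = 84π.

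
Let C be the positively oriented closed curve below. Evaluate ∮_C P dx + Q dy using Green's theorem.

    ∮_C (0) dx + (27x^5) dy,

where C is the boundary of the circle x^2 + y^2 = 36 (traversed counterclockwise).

Green's theorem converts the closed line integral into a double integral over the enclosed region D:

    ∮_C P dx + Q dy = ∬_D (∂Q/∂x - ∂P/∂y) dA.

Here P = 0, Q = 27x^5, so

    ∂Q/∂x = 135x^4,    ∂P/∂y = 0,
    ∂Q/∂x - ∂P/∂y = 135x^4.

D is the region x^2 + y^2 ≤ 36. Evaluating the double integral:

In polar coordinates (x = r cos θ, y = r sin θ, dA = r dr dθ) the integrand becomes 135r^4cos(θ)^4, so

    ∬_D (135x^4) dA = ∫_0^{2π} ∫_0^{6} (135r^4cos(θ)^4) · r dr dθ.

Inner (r from 0 to 6): 1049760cos(θ)^4.
Outer (θ from 0 to 2π): 787320π.

Therefore ∮_C P dx + Q dy = 787320π.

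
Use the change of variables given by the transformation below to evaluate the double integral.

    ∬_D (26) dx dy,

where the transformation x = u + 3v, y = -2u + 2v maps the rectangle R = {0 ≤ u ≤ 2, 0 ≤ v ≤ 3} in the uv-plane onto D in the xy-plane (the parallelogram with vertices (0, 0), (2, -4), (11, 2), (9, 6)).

Compute the Jacobian determinant of (x, y) with respect to (u, v):

    ∂(x,y)/∂(u,v) = | 1  3 | = (1)(2) - (3)(-2) = 8.
                   | -2  2 |

Its absolute value is |J| = 8 (the area scaling factor).

Substituting x = u + 3v, y = -2u + 2v into the integrand,

    26 → 26,

so the integral becomes

    ∬_R (26) · |J| du dv = ∫_0^2 ∫_0^3 (208) dv du.

Inner (v): 624.
Outer (u): 1248.

Therefore ∬_D (26) dx dy = 1248.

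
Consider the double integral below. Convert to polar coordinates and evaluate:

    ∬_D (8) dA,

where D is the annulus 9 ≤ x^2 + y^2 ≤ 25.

The region D is 3 ≤ r ≤ 5, 0 ≤ θ ≤ 2π in polar coordinates, where x = r cos(θ), y = r sin(θ), and dA = r dr dθ.

Under the substitution, the integrand becomes 8, so

    ∬_D (8) dA = ∫_{0}^{2π} ∫_{3}^{5} (8) · r dr dθ.

Inner integral (in r): ∫_{3}^{5} (8) · r dr = 64.

Outer integral (in θ): ∫_{0}^{2π} (64) dθ = 128π.

Therefore ∬_D (8) dA = 128π.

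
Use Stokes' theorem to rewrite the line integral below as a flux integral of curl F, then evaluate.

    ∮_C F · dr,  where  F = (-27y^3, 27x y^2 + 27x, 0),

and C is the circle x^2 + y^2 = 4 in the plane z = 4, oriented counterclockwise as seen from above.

Let S be the flat disk x^2 + y^2 ≤ 4 in the plane z = 4, with upward unit normal n̂ = ẑ. By Stokes' theorem,

    ∮_C F · dr = ∬_S (∇ × F) · n̂ dS = ∬_D (curl F)_z dA,

where D is the disk x^2 + y^2 ≤ 4.

Compute the curl of F = (-27y^3, 27x y^2 + 27x, 0):
    (∇ × F)_x = ∂F_z/∂y - ∂F_y/∂z = 0,
    (∇ × F)_y = ∂F_x/∂z - ∂F_z/∂x = 0,
    (∇ × F)_z = ∂F_y/∂x - ∂F_x/∂y = 108y^2 + 27.

On z = 4, (curl F)_z = 108y^2 + 27.

Convert to polar (x = r cos θ, y = r sin θ, dA = r dr dθ); the integrand becomes 108r^2sin(θ)^2 + 27, so

    ∬_D (curl F)_z dA = ∫_0^{2π} ∫_0^{2} (108r^2sin(θ)^2 + 27) · r dr dθ.

Inner (r from 0 to 2): 432sin(θ)^2 + 54.
Outer (θ from 0 to 2π): 540π.

Therefore ∮_C F · dr = 540π.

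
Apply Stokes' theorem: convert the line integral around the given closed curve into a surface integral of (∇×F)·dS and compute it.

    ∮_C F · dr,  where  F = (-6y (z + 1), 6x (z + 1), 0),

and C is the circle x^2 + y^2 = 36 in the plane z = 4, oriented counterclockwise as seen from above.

Let S be the flat disk x^2 + y^2 ≤ 36 in the plane z = 4, with upward unit normal n̂ = ẑ. By Stokes' theorem,

    ∮_C F · dr = ∬_S (∇ × F) · n̂ dS = ∬_D (curl F)_z dA,

where D is the disk x^2 + y^2 ≤ 36.

Compute the curl of F = (-6y (z + 1), 6x (z + 1), 0):
    (∇ × F)_x = ∂F_z/∂y - ∂F_y/∂z = -6x,
    (∇ × F)_y = ∂F_x/∂z - ∂F_z/∂x = -6y,
    (∇ × F)_z = ∂F_y/∂x - ∂F_x/∂y = 12z + 12.

On z = 4, (curl F)_z = 60.

Convert to polar (x = r cos θ, y = r sin θ, dA = r dr dθ); the integrand becomes 60, so

    ∬_D (curl F)_z dA = ∫_0^{2π} ∫_0^{6} (60) · r dr dθ.

Inner (r from 0 to 6): 1080.
Outer (θ from 0 to 2π): 2160π.

Therefore ∮_C F · dr = 2160π.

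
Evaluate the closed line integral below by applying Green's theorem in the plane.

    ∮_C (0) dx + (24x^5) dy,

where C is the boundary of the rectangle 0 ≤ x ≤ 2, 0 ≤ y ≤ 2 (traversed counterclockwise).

Green's theorem converts the closed line integral into a double integral over the enclosed region D:

    ∮_C P dx + Q dy = ∬_D (∂Q/∂x - ∂P/∂y) dA.

Here P = 0, Q = 24x^5, so

    ∂Q/∂x = 120x^4,    ∂P/∂y = 0,
    ∂Q/∂x - ∂P/∂y = 120x^4.

D is the region 0 ≤ x ≤ 2, 0 ≤ y ≤ 2. Evaluating the double integral:

    ∬_D (120x^4) dA = ∫_0^{2} ∫_0^{2} (120x^4) dy dx.

Inner (y from 0 to 2): 240x^4.
Outer (x from 0 to 2): 1536.

Therefore ∮_C P dx + Q dy = 1536.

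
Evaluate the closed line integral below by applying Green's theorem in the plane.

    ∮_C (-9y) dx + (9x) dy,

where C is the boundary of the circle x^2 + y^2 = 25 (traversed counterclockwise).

Green's theorem converts the closed line integral into a double integral over the enclosed region D:

    ∮_C P dx + Q dy = ∬_D (∂Q/∂x - ∂P/∂y) dA.

Here P = -9y, Q = 9x, so

    ∂Q/∂x = 9,    ∂P/∂y = -9,
    ∂Q/∂x - ∂P/∂y = 18.

D is the region x^2 + y^2 ≤ 25. Evaluating the double integral:

In polar coordinates (x = r cos θ, y = r sin θ, dA = r dr dθ) the integrand becomes 18, so

    ∬_D (18) dA = ∫_0^{2π} ∫_0^{5} (18) · r dr dθ.

Inner (r from 0 to 5): 225.
Outer (θ from 0 to 2π): 450π.

Therefore ∮_C P dx + Q dy = 450π.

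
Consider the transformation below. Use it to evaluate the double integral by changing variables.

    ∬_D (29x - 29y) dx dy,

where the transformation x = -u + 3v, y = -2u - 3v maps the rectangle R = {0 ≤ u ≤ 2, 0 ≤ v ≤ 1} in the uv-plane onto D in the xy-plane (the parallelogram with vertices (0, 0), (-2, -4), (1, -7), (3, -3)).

Compute the Jacobian determinant of (x, y) with respect to (u, v):

    ∂(x,y)/∂(u,v) = | -1  3 | = (-1)(-3) - (3)(-2) = 9.
                   | -2  -3 |

Its absolute value is |J| = 9 (the area scaling factor).

Substituting x = -u + 3v, y = -2u - 3v into the integrand,

    29x - 29y → 29u + 174v,

so the integral becomes

    ∬_R (29u + 174v) · |J| du dv = ∫_0^2 ∫_0^1 (261u + 1566v) dv du.

Inner (v): 261u + 783.
Outer (u): 2088.

Therefore ∬_D (29x - 29y) dx dy = 2088.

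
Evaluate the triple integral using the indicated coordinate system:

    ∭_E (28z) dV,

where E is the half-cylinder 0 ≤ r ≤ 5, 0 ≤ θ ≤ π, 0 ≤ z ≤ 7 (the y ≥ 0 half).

In cylindrical coordinates, x = r cos(θ), y = r sin(θ), z = z, and dV = r dr dθ dz.

The integrand becomes 28z, so

    ∭_E (28z) dV = ∫_{0}^{π} ∫_{0}^{5} ∫_{0}^{7} (28z) · r dz dr dθ.

Inner (z): 686r.
Middle (r from 0 to 5): 8575.
Outer (θ): 8575π.

Therefore the triple integral equals 8575π.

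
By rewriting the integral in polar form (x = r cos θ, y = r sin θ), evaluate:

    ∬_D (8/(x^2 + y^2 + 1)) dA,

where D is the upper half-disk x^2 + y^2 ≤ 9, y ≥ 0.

The region D is 0 ≤ r ≤ 3, 0 ≤ θ ≤ π in polar coordinates, where x = r cos(θ), y = r sin(θ), and dA = r dr dθ.

Under the substitution, the integrand becomes 8/(r^2 + 1), so

    ∬_D (8/(x^2 + y^2 + 1)) dA = ∫_{0}^{π} ∫_{0}^{3} (8/(r^2 + 1)) · r dr dθ.

Inner integral (in r): ∫_{0}^{3} (8/(r^2 + 1)) · r dr = log(10000).

Outer integral (in θ): ∫_{0}^{π} (log(10000)) dθ = log(10000^π).

Therefore ∬_D (8/(x^2 + y^2 + 1)) dA = log(10000^π).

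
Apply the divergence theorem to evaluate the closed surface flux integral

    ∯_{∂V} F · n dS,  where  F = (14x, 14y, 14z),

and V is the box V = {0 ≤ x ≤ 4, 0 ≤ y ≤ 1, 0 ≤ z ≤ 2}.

By the divergence theorem,

    ∯_{∂V} F · n dS = ∭_V (∇ · F) dV.

Compute the divergence:
    ∇ · F = ∂F_x/∂x + ∂F_y/∂y + ∂F_z/∂z = 14 + 14 + 14 = 42.

V is a rectangular box, so dV = dx dy dz with 0 ≤ x ≤ 4, 0 ≤ y ≤ 1, 0 ≤ z ≤ 2.

Integrate (42) over V as an iterated integral:

    ∭_V (∇·F) dV = ∫_0^{4} ∫_0^{1} ∫_0^{2} (42) dz dy dx.

Inner (z from 0 to 2): 84.
Middle (y from 0 to 1): 84.
Outer (x from 0 to 4): 336.

Therefore ∯_{∂V} F · n dS = 336.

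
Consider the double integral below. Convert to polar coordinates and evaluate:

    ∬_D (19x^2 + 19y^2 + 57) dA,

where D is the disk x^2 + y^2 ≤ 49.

The region D is 0 ≤ r ≤ 7, 0 ≤ θ ≤ 2π in polar coordinates, where x = r cos(θ), y = r sin(θ), and dA = r dr dθ.

Under the substitution, the integrand becomes 19r^2 + 57, so

    ∬_D (19x^2 + 19y^2 + 57) dA = ∫_{0}^{2π} ∫_{0}^{7} (19r^2 + 57) · r dr dθ.

Inner integral (in r): ∫_{0}^{7} (19r^2 + 57) · r dr = 51205/4.

Outer integral (in θ): ∫_{0}^{2π} (51205/4) dθ = 51205π/2.

Therefore ∬_D (19x^2 + 19y^2 + 57) dA = 51205π/2.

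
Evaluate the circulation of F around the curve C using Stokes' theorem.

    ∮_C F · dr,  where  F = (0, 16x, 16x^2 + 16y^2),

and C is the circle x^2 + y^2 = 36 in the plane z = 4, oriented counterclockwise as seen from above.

Let S be the flat disk x^2 + y^2 ≤ 36 in the plane z = 4, with upward unit normal n̂ = ẑ. By Stokes' theorem,

    ∮_C F · dr = ∬_S (∇ × F) · n̂ dS = ∬_D (curl F)_z dA,

where D is the disk x^2 + y^2 ≤ 36.

Compute the curl of F = (0, 16x, 16x^2 + 16y^2):
    (∇ × F)_x = ∂F_z/∂y - ∂F_y/∂z = 32y,
    (∇ × F)_y = ∂F_x/∂z - ∂F_z/∂x = -32x,
    (∇ × F)_z = ∂F_y/∂x - ∂F_x/∂y = 16.

On z = 4, (curl F)_z = 16.

Convert to polar (x = r cos θ, y = r sin θ, dA = r dr dθ); the integrand becomes 16, so

    ∬_D (curl F)_z dA = ∫_0^{2π} ∫_0^{6} (16) · r dr dθ.

Inner (r from 0 to 6): 288.
Outer (θ from 0 to 2π): 576π.

Therefore ∮_C F · dr = 576π.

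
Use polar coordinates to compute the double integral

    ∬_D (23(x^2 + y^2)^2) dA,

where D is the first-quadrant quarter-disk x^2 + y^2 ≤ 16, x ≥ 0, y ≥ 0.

The region D is 0 ≤ r ≤ 4, 0 ≤ θ ≤ π/2 in polar coordinates, where x = r cos(θ), y = r sin(θ), and dA = r dr dθ.

Under the substitution, the integrand becomes 23r^4, so

    ∬_D (23(x^2 + y^2)^2) dA = ∫_{0}^{π/2} ∫_{0}^{4} (23r^4) · r dr dθ.

Inner integral (in r): ∫_{0}^{4} (23r^4) · r dr = 47104/3.

Outer integral (in θ): ∫_{0}^{π/2} (47104/3) dθ = 23552π/3.

Therefore ∬_D (23(x^2 + y^2)^2) dA = 23552π/3.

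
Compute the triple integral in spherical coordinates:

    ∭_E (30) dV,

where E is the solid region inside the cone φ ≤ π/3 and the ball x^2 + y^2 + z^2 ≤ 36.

In spherical coordinates, x = ρ sin(φ) cos(θ), y = ρ sin(φ) sin(θ), z = ρ cos(φ), and dV = ρ^2 sin(φ) dρ dφ dθ.

The integrand becomes 30, so

    ∭_E (30) dV = ∫_{0}^{2π} ∫_{0}^{π/3} ∫_{0}^{6} (30) · ρ^2 sin(φ) dρ dφ dθ.

Inner (ρ): 2160sin(φ).
Middle (φ): 1080.
Outer (θ): 2160π.

Therefore the triple integral equals 2160π.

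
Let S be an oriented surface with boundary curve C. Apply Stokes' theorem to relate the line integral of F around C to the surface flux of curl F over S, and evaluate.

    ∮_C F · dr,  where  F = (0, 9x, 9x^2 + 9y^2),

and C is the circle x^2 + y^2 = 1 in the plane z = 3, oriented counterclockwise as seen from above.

Let S be the flat disk x^2 + y^2 ≤ 1 in the plane z = 3, with upward unit normal n̂ = ẑ. By Stokes' theorem,

    ∮_C F · dr = ∬_S (∇ × F) · n̂ dS = ∬_D (curl F)_z dA,

where D is the disk x^2 + y^2 ≤ 1.

Compute the curl of F = (0, 9x, 9x^2 + 9y^2):
    (∇ × F)_x = ∂F_z/∂y - ∂F_y/∂z = 18y,
    (∇ × F)_y = ∂F_x/∂z - ∂F_z/∂x = -18x,
    (∇ × F)_z = ∂F_y/∂x - ∂F_x/∂y = 9.

On z = 3, (curl F)_z = 9.

Convert to polar (x = r cos θ, y = r sin θ, dA = r dr dθ); the integrand becomes 9, so

    ∬_D (curl F)_z dA = ∫_0^{2π} ∫_0^{1} (9) · r dr dθ.

Inner (r from 0 to 1): 9/2.
Outer (θ from 0 to 2π): 9π.

Therefore ∮_C F · dr = 9π.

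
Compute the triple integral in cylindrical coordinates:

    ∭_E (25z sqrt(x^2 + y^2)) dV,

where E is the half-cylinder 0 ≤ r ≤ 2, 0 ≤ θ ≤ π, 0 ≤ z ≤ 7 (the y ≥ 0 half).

In cylindrical coordinates, x = r cos(θ), y = r sin(θ), z = z, and dV = r dr dθ dz.

The integrand becomes 25r z, so

    ∭_E (25z sqrt(x^2 + y^2)) dV = ∫_{0}^{π} ∫_{0}^{2} ∫_{0}^{7} (25r z) · r dz dr dθ.

Inner (z): 1225r^2/2.
Middle (r from 0 to 2): 4900/3.
Outer (θ): 4900π/3.

Therefore the triple integral equals 4900π/3.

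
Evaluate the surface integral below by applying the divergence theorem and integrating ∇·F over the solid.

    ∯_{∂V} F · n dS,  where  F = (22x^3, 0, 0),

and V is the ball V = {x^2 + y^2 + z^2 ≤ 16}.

By the divergence theorem,

    ∯_{∂V} F · n dS = ∭_V (∇ · F) dV.

Compute the divergence:
    ∇ · F = ∂F_x/∂x + ∂F_y/∂y + ∂F_z/∂z = 66x^2 + 0 + 0 = 66x^2.

In spherical coordinates, x = ρ sin(φ) cos(θ), y = ρ sin(φ) sin(θ), z = ρ cos(φ), dV = ρ^2 sin(φ) dρ dφ dθ, with 0 ≤ ρ ≤ 4, 0 ≤ φ ≤ π, 0 ≤ θ ≤ 2π.

The integrand, after substitution and multiplying by the volume element, becomes (66ρ^2sin(φ)^2cos(θ)^2) · ρ^2 sin(φ), so

    ∭_V (∇·F) dV = ∫_0^{2π} ∫_0^{π} ∫_0^{4} (66ρ^2sin(φ)^2cos(θ)^2) · ρ^2 sin(φ) dρ dφ dθ.

Inner (ρ from 0 to 4): 67584sin(φ)^3cos(θ)^2/5.
Middle (φ from 0 to π): 90112cos(θ)^2/5.
Outer (θ from 0 to 2π): 90112π/5.

Therefore ∯_{∂V} F · n dS = 90112π/5.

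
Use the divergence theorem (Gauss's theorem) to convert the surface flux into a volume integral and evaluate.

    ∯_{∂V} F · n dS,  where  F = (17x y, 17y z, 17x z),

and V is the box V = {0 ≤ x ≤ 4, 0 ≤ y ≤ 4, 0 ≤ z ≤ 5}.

By the divergence theorem,

    ∯_{∂V} F · n dS = ∭_V (∇ · F) dV.

Compute the divergence:
    ∇ · F = ∂F_x/∂x + ∂F_y/∂y + ∂F_z/∂z = 17y + 17z + 17x = 17x + 17y + 17z.

V is a rectangular box, so dV = dx dy dz with 0 ≤ x ≤ 4, 0 ≤ y ≤ 4, 0 ≤ z ≤ 5.

Integrate (17x + 17y + 17z) over V as an iterated integral:

    ∭_V (∇·F) dV = ∫_0^{4} ∫_0^{4} ∫_0^{5} (17x + 17y + 17z) dz dy dx.

Inner (z from 0 to 5): 85x + 85y + 425/2.
Middle (y from 0 to 4): 340x + 1530.
Outer (x from 0 to 4): 8840.

Therefore ∯_{∂V} F · n dS = 8840.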